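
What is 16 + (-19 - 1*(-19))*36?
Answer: 16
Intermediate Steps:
16 + (-19 - 1*(-19))*36 = 16 + (-19 + 19)*36 = 16 + 0*36 = 16 + 0 = 16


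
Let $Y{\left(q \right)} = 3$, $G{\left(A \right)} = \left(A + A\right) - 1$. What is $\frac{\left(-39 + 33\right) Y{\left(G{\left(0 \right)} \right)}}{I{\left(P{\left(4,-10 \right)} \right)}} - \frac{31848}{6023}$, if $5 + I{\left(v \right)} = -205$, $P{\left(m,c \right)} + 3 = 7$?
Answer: $- \frac{1096611}{210805} \approx -5.202$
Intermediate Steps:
$P{\left(m,c \right)} = 4$ ($P{\left(m,c \right)} = -3 + 7 = 4$)
$G{\left(A \right)} = -1 + 2 A$ ($G{\left(A \right)} = 2 A - 1 = -1 + 2 A$)
$I{\left(v \right)} = -210$ ($I{\left(v \right)} = -5 - 205 = -210$)
$\frac{\left(-39 + 33\right) Y{\left(G{\left(0 \right)} \right)}}{I{\left(P{\left(4,-10 \right)} \right)}} - \frac{31848}{6023} = \frac{\left(-39 + 33\right) 3}{-210} - \frac{31848}{6023} = \left(-6\right) 3 \left(- \frac{1}{210}\right) - \frac{31848}{6023} = \left(-18\right) \left(- \frac{1}{210}\right) - \frac{31848}{6023} = \frac{3}{35} - \frac{31848}{6023} = - \frac{1096611}{210805}$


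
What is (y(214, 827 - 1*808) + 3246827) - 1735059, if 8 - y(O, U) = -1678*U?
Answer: 1543658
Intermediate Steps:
y(O, U) = 8 + 1678*U (y(O, U) = 8 - (-1678)*U = 8 + 1678*U)
(y(214, 827 - 1*808) + 3246827) - 1735059 = ((8 + 1678*(827 - 1*808)) + 3246827) - 1735059 = ((8 + 1678*(827 - 808)) + 3246827) - 1735059 = ((8 + 1678*19) + 3246827) - 1735059 = ((8 + 31882) + 3246827) - 1735059 = (31890 + 3246827) - 1735059 = 3278717 - 1735059 = 1543658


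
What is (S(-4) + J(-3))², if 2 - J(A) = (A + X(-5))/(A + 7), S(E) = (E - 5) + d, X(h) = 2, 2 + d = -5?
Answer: 3025/16 ≈ 189.06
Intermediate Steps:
d = -7 (d = -2 - 5 = -7)
S(E) = -12 + E (S(E) = (E - 5) - 7 = (-5 + E) - 7 = -12 + E)
J(A) = 2 - (2 + A)/(7 + A) (J(A) = 2 - (A + 2)/(A + 7) = 2 - (2 + A)/(7 + A))
(S(-4) + J(-3))² = ((-12 - 4) + (12 - 3)/(7 - 3))² = (-16 + 9/4)² = (-55/4)² = 3025/16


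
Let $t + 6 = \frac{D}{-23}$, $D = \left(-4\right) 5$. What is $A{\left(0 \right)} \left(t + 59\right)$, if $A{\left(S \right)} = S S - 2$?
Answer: $- \frac{2478}{23} \approx -107.74$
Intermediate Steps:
$D = -20$
$A{\left(S \right)} = -2 + S^{2}$ ($A{\left(S \right)} = S^{2} - 2 = -2 + S^{2}$)
$t = - \frac{118}{23}$ ($t = -6 - \frac{20}{-23} = -6 - - \frac{20}{23} = -6 + \frac{20}{23} = - \frac{118}{23} \approx -5.1304$)
$A{\left(0 \right)} \left(t + 59\right) = \left(-2 + 0^{2}\right) \left(- \frac{118}{23} + 59\right) = \left(-2 + 0\right) \frac{1239}{23} = \left(-2\right) \frac{1239}{23} = - \frac{2478}{23}$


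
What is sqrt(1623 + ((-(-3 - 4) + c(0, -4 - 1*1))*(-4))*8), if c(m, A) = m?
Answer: sqrt(1399) ≈ 37.403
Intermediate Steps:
sqrt(1623 + ((-(-3 - 4) + c(0, -4 - 1*1))*(-4))*8) = sqrt(1623 + ((-(-3 - 4) + 0)*(-4))*8) = sqrt(1623 + ((-1*(-7) + 0)*(-4))*8) = sqrt(1623 + ((7 + 0)*(-4))*8) = sqrt(1623 + (7*(-4))*8) = sqrt(1623 - 28*8) = sqrt(1623 - 224) = sqrt(1399)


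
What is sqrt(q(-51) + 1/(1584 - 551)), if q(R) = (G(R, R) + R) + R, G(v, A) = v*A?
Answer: 2*sqrt(666664111)/1033 ≈ 49.990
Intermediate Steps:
G(v, A) = A*v
q(R) = R**2 + 2*R (q(R) = (R*R + R) + R = (R**2 + R) + R = (R + R**2) + R = R**2 + 2*R)
sqrt(q(-51) + 1/(1584 - 551)) = sqrt(-51*(2 - 51) + 1/(1584 - 551)) = sqrt(-51*(-49) + 1/1033) = sqrt(2499 + 1/1033) = sqrt(2581468/1033) = 2*sqrt(666664111)/1033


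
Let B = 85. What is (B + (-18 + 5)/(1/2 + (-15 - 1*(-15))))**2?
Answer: 3481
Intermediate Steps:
(B + (-18 + 5)/(1/2 + (-15 - 1*(-15))))**2 = (85 + (-18 + 5)/(1/2 + (-15 - 1*(-15))))**2 = (85 - 13/(1/2 + (-15 + 15)))**2 = (85 - 13/(1/2 + 0))**2 = (85 - 13/1/2)**2 = (85 - 13*2)**2 = (85 - 26)**2 = 59**2 = 3481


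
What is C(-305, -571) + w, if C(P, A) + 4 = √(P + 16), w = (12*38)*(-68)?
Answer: -31012 + 17*I ≈ -31012.0 + 17.0*I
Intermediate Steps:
w = -31008 (w = 456*(-68) = -31008)
C(P, A) = -4 + √(16 + P) (C(P, A) = -4 + √(P + 16) = -4 + √(16 + P))
C(-305, -571) + w = (-4 + √(16 - 305)) - 31008 = (-4 + √(-289)) - 31008 = (-4 + 17*I) - 31008 = -31012 + 17*I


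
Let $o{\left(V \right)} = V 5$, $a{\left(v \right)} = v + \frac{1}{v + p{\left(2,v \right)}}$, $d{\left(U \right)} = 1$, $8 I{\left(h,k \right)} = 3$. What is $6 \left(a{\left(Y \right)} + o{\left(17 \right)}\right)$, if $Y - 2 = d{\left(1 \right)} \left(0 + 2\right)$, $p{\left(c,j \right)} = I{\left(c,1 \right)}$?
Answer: $\frac{18738}{35} \approx 535.37$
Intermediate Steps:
$I{\left(h,k \right)} = \frac{3}{8}$ ($I{\left(h,k \right)} = \frac{1}{8} \cdot 3 = \frac{3}{8}$)
$p{\left(c,j \right)} = \frac{3}{8}$
$Y = 4$ ($Y = 2 + 1 \left(0 + 2\right) = 2 + 1 \cdot 2 = 2 + 2 = 4$)
$a{\left(v \right)} = v + \frac{1}{\frac{3}{8} + v}$ ($a{\left(v \right)} = v + \frac{1}{v + \frac{3}{8}} = v + \frac{1}{\frac{3}{8} + v}$)
$o{\left(V \right)} = 5 V$
$6 \left(a{\left(Y \right)} + o{\left(17 \right)}\right) = 6 \left(\frac{8 + 3 \cdot 4 + 8 \cdot 4^{2}}{3 + 8 \cdot 4} + 5 \cdot 17\right) = 6 \left(\frac{8 + 12 + 8 \cdot 16}{3 + 32} + 85\right) = 6 \left(\frac{8 + 12 + 128}{35} + 85\right) = 6 \left(\frac{1}{35} \cdot 148 + 85\right) = 6 \left(\frac{148}{35} + 85\right) = 6 \cdot \frac{3123}{35} = \frac{18738}{35}$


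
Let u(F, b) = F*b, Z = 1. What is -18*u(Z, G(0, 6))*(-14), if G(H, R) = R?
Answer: 1512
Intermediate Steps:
-18*u(Z, G(0, 6))*(-14) = -18*6*(-14) = -108*(-14) = 1512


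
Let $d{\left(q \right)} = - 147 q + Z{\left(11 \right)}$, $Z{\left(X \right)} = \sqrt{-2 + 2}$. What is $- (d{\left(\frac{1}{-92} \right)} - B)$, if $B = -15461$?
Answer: $- \frac{1422559}{92} \approx -15463.0$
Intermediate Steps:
$Z{\left(X \right)} = 0$ ($Z{\left(X \right)} = \sqrt{0} = 0$)
$d{\left(q \right)} = - 147 q$ ($d{\left(q \right)} = - 147 q + 0 = - 147 q$)
$- (d{\left(\frac{1}{-92} \right)} - B) = - (- \frac{147}{-92} - -15461) = - (\left(-147\right) \left(- \frac{1}{92}\right) + 15461) = - (\frac{147}{92} + 15461) = \left(-1\right) \frac{1422559}{92} = - \frac{1422559}{92}$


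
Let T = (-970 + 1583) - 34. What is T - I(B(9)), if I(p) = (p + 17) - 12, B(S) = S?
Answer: 565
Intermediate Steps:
I(p) = 5 + p (I(p) = (17 + p) - 12 = 5 + p)
T = 579 (T = 613 - 34 = 579)
T - I(B(9)) = 579 - (5 + 9) = 579 - 1*14 = 579 - 14 = 565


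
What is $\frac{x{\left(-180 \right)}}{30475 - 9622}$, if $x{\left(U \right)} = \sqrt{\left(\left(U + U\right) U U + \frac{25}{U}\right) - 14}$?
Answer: $\frac{i \sqrt{419904509}}{125118} \approx 0.16378 i$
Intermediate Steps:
$x{\left(U \right)} = \sqrt{-14 + 2 U^{3} + \frac{25}{U}}$ ($x{\left(U \right)} = \sqrt{\left(2 U U U + \frac{25}{U}\right) - 14} = \sqrt{\left(2 U^{2} U + \frac{25}{U}\right) - 14} = \sqrt{\left(2 U^{3} + \frac{25}{U}\right) - 14} = \sqrt{-14 + 2 U^{3} + \frac{25}{U}}$)
$\frac{x{\left(-180 \right)}}{30475 - 9622} = \frac{\sqrt{-14 + 2 \left(-180\right)^{3} + \frac{25}{-180}}}{30475 - 9622} = \frac{\sqrt{-14 + 2 \left(-5832000\right) + 25 \left(- \frac{1}{180}\right)}}{20853} = \sqrt{-14 - 11664000 - \frac{5}{36}} \cdot \frac{1}{20853} = \sqrt{- \frac{419904509}{36}} \cdot \frac{1}{20853} = \frac{i \sqrt{419904509}}{6} \cdot \frac{1}{20853} = \frac{i \sqrt{419904509}}{125118}$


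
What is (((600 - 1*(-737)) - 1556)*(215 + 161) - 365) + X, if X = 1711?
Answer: -80998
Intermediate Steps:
(((600 - 1*(-737)) - 1556)*(215 + 161) - 365) + X = (((600 - 1*(-737)) - 1556)*(215 + 161) - 365) + 1711 = (((600 + 737) - 1556)*376 - 365) + 1711 = ((1337 - 1556)*376 - 365) + 1711 = (-219*376 - 365) + 1711 = (-82344 - 365) + 1711 = -82709 + 1711 = -80998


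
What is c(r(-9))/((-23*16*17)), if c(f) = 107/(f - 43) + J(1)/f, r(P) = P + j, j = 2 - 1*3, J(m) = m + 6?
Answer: 1441/3315680 ≈ 0.00043460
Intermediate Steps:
J(m) = 6 + m
j = -1 (j = 2 - 3 = -1)
r(P) = -1 + P (r(P) = P - 1 = -1 + P)
c(f) = 7/f + 107/(-43 + f) (c(f) = 107/(f - 43) + (6 + 1)/f = 107/(-43 + f) + 7/f = 7/f + 107/(-43 + f))
c(r(-9))/((-23*16*17)) = ((-301 + 114*(-1 - 9))/((-1 - 9)*(-43 + (-1 - 9))))/((-23*16*17)) = ((-301 + 114*(-10))/((-10)*(-43 - 10)))/((-368*17)) = -⅒*(-301 - 1140)/(-53)/(-6256) = -⅒*(-1/53)*(-1441)*(-1/6256) = -1441/530*(-1/6256) = 1441/3315680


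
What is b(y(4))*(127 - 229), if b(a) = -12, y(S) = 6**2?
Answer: 1224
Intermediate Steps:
y(S) = 36
b(y(4))*(127 - 229) = -12*(127 - 229) = -12*(-102) = 1224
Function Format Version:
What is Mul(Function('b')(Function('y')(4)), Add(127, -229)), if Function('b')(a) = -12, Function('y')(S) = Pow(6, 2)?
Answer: 1224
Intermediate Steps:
Function('y')(S) = 36
Mul(Function('b')(Function('y')(4)), Add(127, -229)) = Mul(-12, Add(127, -229)) = Mul(-12, -102) = 1224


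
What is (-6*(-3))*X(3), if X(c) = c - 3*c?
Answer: -108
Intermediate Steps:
X(c) = -2*c
(-6*(-3))*X(3) = (-6*(-3))*(-2*3) = 18*(-6) = -108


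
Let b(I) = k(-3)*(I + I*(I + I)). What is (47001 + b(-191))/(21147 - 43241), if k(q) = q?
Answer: 85656/11047 ≈ 7.7538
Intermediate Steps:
b(I) = -6*I² - 3*I (b(I) = -3*(I + I*(I + I)) = -3*(I + I*(2*I)) = -3*(I + 2*I²) = -6*I² - 3*I)
(47001 + b(-191))/(21147 - 43241) = (47001 - 3*(-191)*(1 + 2*(-191)))/(21147 - 43241) = (47001 - 3*(-191)*(1 - 382))/(-22094) = (47001 - 3*(-191)*(-381))*(-1/22094) = (47001 - 218313)*(-1/22094) = -171312*(-1/22094) = 85656/11047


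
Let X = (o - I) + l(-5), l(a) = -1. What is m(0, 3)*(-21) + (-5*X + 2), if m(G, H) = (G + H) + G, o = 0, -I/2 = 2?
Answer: -76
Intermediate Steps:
I = -4 (I = -2*2 = -4)
X = 3 (X = (0 - 1*(-4)) - 1 = (0 + 4) - 1 = 4 - 1 = 3)
m(G, H) = H + 2*G
m(0, 3)*(-21) + (-5*X + 2) = (3 + 2*0)*(-21) + (-5*3 + 2) = (3 + 0)*(-21) + (-15 + 2) = 3*(-21) - 13 = -63 - 13 = -76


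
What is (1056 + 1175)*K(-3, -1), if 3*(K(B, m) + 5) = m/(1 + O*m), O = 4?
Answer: -98164/9 ≈ -10907.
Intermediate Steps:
K(B, m) = -5 + m/(3*(1 + 4*m)) (K(B, m) = -5 + (m/(1 + 4*m))/3 = -5 + m/(3*(1 + 4*m)))
(1056 + 1175)*K(-3, -1) = (1056 + 1175)*((-15 - 59*(-1))/(3*(1 + 4*(-1)))) = 2231*((-15 + 59)/(3*(1 - 4))) = 2231*((⅓)*44/(-3)) = 2231*((⅓)*(-⅓)*44) = 2231*(-44/9) = -98164/9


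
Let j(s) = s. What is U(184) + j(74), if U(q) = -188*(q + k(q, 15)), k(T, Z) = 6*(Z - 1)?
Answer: -50310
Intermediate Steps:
k(T, Z) = -6 + 6*Z (k(T, Z) = 6*(-1 + Z) = -6 + 6*Z)
U(q) = -15792 - 188*q (U(q) = -188*(q + (-6 + 6*15)) = -188*(q + (-6 + 90)) = -188*(q + 84) = -188*(84 + q) = -15792 - 188*q)
U(184) + j(74) = (-15792 - 188*184) + 74 = (-15792 - 34592) + 74 = -50384 + 74 = -50310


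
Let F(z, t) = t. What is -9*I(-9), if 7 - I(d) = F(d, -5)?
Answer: -108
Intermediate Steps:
I(d) = 12 (I(d) = 7 - 1*(-5) = 7 + 5 = 12)
-9*I(-9) = -9*12 = -108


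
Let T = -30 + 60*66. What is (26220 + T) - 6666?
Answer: 23484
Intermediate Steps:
T = 3930 (T = -30 + 3960 = 3930)
(26220 + T) - 6666 = (26220 + 3930) - 6666 = 30150 - 6666 = 23484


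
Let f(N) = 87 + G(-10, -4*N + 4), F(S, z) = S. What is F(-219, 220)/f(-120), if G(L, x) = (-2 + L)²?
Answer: -73/77 ≈ -0.94805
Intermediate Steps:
f(N) = 231 (f(N) = 87 + (-2 - 10)² = 87 + (-12)² = 87 + 144 = 231)
F(-219, 220)/f(-120) = -219/231 = -219*1/231 = -73/77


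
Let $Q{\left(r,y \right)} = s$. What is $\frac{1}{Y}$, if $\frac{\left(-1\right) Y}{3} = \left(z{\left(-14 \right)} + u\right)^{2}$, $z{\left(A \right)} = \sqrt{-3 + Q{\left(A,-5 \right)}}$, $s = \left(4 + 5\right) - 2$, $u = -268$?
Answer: $- \frac{1}{212268} \approx -4.711 \cdot 10^{-6}$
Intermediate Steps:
$s = 7$ ($s = 9 - 2 = 7$)
$Q{\left(r,y \right)} = 7$
$z{\left(A \right)} = 2$ ($z{\left(A \right)} = \sqrt{-3 + 7} = \sqrt{4} = 2$)
$Y = -212268$ ($Y = - 3 \left(2 - 268\right)^{2} = - 3 \left(-266\right)^{2} = \left(-3\right) 70756 = -212268$)
$\frac{1}{Y} = \frac{1}{-212268} = - \frac{1}{212268}$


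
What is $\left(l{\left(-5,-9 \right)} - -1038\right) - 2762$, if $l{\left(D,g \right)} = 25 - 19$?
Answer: $-1718$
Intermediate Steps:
$l{\left(D,g \right)} = 6$
$\left(l{\left(-5,-9 \right)} - -1038\right) - 2762 = \left(6 - -1038\right) - 2762 = \left(6 + 1038\right) - 2762 = 1044 - 2762 = -1718$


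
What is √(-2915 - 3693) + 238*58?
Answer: 13804 + 4*I*√413 ≈ 13804.0 + 81.29*I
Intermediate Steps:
√(-2915 - 3693) + 238*58 = √(-6608) + 13804 = 4*I*√413 + 13804 = 13804 + 4*I*√413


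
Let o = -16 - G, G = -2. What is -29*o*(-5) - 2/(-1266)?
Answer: -1284989/633 ≈ -2030.0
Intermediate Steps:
o = -14 (o = -16 - 1*(-2) = -16 + 2 = -14)
-29*o*(-5) - 2/(-1266) = -29*(-14)*(-5) - 2/(-1266) = 406*(-5) - (-1)*2/1266 = -2030 - 1*(-1/633) = -2030 + 1/633 = -1284989/633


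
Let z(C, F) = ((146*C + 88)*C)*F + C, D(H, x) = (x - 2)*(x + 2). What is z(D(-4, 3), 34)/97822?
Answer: 139065/97822 ≈ 1.4216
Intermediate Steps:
D(H, x) = (-2 + x)*(2 + x)
z(C, F) = C + C*F*(88 + 146*C) (z(C, F) = ((88 + 146*C)*C)*F + C = (C*(88 + 146*C))*F + C = C*F*(88 + 146*C) + C = C + C*F*(88 + 146*C))
z(D(-4, 3), 34)/97822 = ((-4 + 3²)*(1 + 88*34 + 146*(-4 + 3²)*34))/97822 = ((-4 + 9)*(1 + 2992 + 146*(-4 + 9)*34))*(1/97822) = (5*(1 + 2992 + 146*5*34))*(1/97822) = (5*(1 + 2992 + 24820))*(1/97822) = (5*27813)*(1/97822) = 139065*(1/97822) = 139065/97822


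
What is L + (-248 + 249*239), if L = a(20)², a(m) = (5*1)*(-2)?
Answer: 59363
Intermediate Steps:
a(m) = -10 (a(m) = 5*(-2) = -10)
L = 100 (L = (-10)² = 100)
L + (-248 + 249*239) = 100 + (-248 + 249*239) = 100 + (-248 + 59511) = 100 + 59263 = 59363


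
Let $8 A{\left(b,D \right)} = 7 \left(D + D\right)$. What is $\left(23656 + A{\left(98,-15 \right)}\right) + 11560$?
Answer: $\frac{140759}{4} \approx 35190.0$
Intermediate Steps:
$A{\left(b,D \right)} = \frac{7 D}{4}$ ($A{\left(b,D \right)} = \frac{7 \left(D + D\right)}{8} = \frac{7 \cdot 2 D}{8} = \frac{14 D}{8} = \frac{7 D}{4}$)
$\left(23656 + A{\left(98,-15 \right)}\right) + 11560 = \left(23656 + \frac{7}{4} \left(-15\right)\right) + 11560 = \left(23656 - \frac{105}{4}\right) + 11560 = \frac{94519}{4} + 11560 = \frac{140759}{4}$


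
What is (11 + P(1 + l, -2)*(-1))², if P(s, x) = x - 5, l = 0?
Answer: 324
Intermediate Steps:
P(s, x) = -5 + x
(11 + P(1 + l, -2)*(-1))² = (11 + (-5 - 2)*(-1))² = (11 - 7*(-1))² = (11 + 7)² = 18² = 324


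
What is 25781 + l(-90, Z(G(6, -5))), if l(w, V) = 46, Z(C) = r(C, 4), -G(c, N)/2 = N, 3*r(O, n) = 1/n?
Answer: 25827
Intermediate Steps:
r(O, n) = 1/(3*n)
G(c, N) = -2*N
Z(C) = 1/12 (Z(C) = (1/3)/4 = (1/3)*(1/4) = 1/12)
25781 + l(-90, Z(G(6, -5))) = 25781 + 46 = 25827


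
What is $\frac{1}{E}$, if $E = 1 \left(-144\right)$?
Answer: $- \frac{1}{144} \approx -0.0069444$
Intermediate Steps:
$E = -144$
$\frac{1}{E} = \frac{1}{-144} = - \frac{1}{144}$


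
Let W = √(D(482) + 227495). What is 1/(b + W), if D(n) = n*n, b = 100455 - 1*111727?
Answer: -11272/126598165 - 3*√51091/126598165 ≈ -9.4394e-5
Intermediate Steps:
b = -11272 (b = 100455 - 111727 = -11272)
D(n) = n²
W = 3*√51091 (W = √(482² + 227495) = √(232324 + 227495) = √459819 = 3*√51091 ≈ 678.10)
1/(b + W) = 1/(-11272 + 3*√51091)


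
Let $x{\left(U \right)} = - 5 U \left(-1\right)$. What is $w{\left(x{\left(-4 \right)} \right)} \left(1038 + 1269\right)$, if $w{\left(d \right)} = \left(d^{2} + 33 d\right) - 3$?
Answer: $-606741$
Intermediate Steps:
$x{\left(U \right)} = 5 U$
$w{\left(d \right)} = -3 + d^{2} + 33 d$
$w{\left(x{\left(-4 \right)} \right)} \left(1038 + 1269\right) = \left(-3 + \left(5 \left(-4\right)\right)^{2} + 33 \cdot 5 \left(-4\right)\right) \left(1038 + 1269\right) = \left(-3 + \left(-20\right)^{2} + 33 \left(-20\right)\right) 2307 = \left(-3 + 400 - 660\right) 2307 = \left(-263\right) 2307 = -606741$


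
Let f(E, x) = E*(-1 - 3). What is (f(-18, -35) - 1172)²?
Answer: 1210000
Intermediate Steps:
f(E, x) = -4*E (f(E, x) = E*(-4) = -4*E)
(f(-18, -35) - 1172)² = (-4*(-18) - 1172)² = (72 - 1172)² = (-1100)² = 1210000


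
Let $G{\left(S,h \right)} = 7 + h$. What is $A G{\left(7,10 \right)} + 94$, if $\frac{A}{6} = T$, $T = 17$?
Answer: $1828$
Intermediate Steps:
$A = 102$ ($A = 6 \cdot 17 = 102$)
$A G{\left(7,10 \right)} + 94 = 102 \left(7 + 10\right) + 94 = 102 \cdot 17 + 94 = 1734 + 94 = 1828$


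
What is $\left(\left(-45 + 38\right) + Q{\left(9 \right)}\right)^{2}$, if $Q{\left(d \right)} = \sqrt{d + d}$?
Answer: $67 - 42 \sqrt{2} \approx 7.603$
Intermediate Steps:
$Q{\left(d \right)} = \sqrt{2} \sqrt{d}$ ($Q{\left(d \right)} = \sqrt{2 d} = \sqrt{2} \sqrt{d}$)
$\left(\left(-45 + 38\right) + Q{\left(9 \right)}\right)^{2} = \left(\left(-45 + 38\right) + \sqrt{2} \sqrt{9}\right)^{2} = \left(-7 + \sqrt{2} \cdot 3\right)^{2} = \left(-7 + 3 \sqrt{2}\right)^{2}$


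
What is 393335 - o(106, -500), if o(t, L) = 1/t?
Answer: 41693509/106 ≈ 3.9334e+5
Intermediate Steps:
393335 - o(106, -500) = 393335 - 1/106 = 41693509/106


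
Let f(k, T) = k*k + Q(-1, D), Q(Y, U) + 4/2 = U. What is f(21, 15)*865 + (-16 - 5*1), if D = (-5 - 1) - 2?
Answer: 372794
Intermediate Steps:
D = -8 (D = -6 - 2 = -8)
Q(Y, U) = -2 + U
f(k, T) = -10 + k**2 (f(k, T) = k*k + (-2 - 8) = k**2 - 10 = -10 + k**2)
f(21, 15)*865 + (-16 - 5*1) = (-10 + 21**2)*865 + (-16 - 5*1) = (-10 + 441)*865 + (-16 - 5) = 431*865 - 21 = 372815 - 21 = 372794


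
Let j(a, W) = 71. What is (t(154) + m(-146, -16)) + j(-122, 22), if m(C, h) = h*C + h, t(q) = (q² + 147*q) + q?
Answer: 48899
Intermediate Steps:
t(q) = q² + 148*q
m(C, h) = h + C*h (m(C, h) = C*h + h = h + C*h)
(t(154) + m(-146, -16)) + j(-122, 22) = (154*(148 + 154) - 16*(1 - 146)) + 71 = (154*302 - 16*(-145)) + 71 = (46508 + 2320) + 71 = 48828 + 71 = 48899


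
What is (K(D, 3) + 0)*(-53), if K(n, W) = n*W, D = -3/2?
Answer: 477/2 ≈ 238.50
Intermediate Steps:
D = -3/2 (D = -3*½ = -3/2 ≈ -1.5000)
K(n, W) = W*n
(K(D, 3) + 0)*(-53) = (3*(-3/2) + 0)*(-53) = (-9/2 + 0)*(-53) = -9/2*(-53) = 477/2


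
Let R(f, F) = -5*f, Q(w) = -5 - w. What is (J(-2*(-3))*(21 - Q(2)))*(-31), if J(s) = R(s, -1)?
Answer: 26040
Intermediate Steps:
J(s) = -5*s
(J(-2*(-3))*(21 - Q(2)))*(-31) = ((-(-10)*(-3))*(21 - (-5 - 1*2)))*(-31) = ((-5*6)*(21 - (-5 - 2)))*(-31) = -30*(21 - 1*(-7))*(-31) = -30*(21 + 7)*(-31) = -30*28*(-31) = -840*(-31) = 26040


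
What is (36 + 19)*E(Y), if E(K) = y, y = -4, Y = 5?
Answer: -220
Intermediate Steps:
E(K) = -4
(36 + 19)*E(Y) = (36 + 19)*(-4) = 55*(-4) = -220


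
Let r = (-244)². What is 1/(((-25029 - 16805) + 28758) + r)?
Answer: 1/46460 ≈ 2.1524e-5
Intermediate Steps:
r = 59536
1/(((-25029 - 16805) + 28758) + r) = 1/(((-25029 - 16805) + 28758) + 59536) = 1/((-41834 + 28758) + 59536) = 1/(-13076 + 59536) = 1/46460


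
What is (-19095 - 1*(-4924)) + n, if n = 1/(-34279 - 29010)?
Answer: -896868420/63289 ≈ -14171.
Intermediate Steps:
n = -1/63289 (n = 1/(-63289) = -1/63289 ≈ -1.5801e-5)
(-19095 - 1*(-4924)) + n = (-19095 - 1*(-4924)) - 1/63289 = (-19095 + 4924) - 1/63289 = -14171 - 1/63289 = -896868420/63289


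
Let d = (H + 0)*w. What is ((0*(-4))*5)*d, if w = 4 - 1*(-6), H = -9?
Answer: 0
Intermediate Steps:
w = 10 (w = 4 + 6 = 10)
d = -90 (d = (-9 + 0)*10 = -9*10 = -90)
((0*(-4))*5)*d = ((0*(-4))*5)*(-90) = (0*5)*(-90) = 0*(-90) = 0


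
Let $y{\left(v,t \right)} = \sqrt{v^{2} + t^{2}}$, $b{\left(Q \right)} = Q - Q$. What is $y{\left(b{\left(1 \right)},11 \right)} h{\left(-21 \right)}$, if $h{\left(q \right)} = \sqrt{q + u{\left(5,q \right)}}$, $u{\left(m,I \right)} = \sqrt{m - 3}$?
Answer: $11 \sqrt{-21 + \sqrt{2}} \approx 48.681 i$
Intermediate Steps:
$u{\left(m,I \right)} = \sqrt{-3 + m}$
$h{\left(q \right)} = \sqrt{q + \sqrt{2}}$ ($h{\left(q \right)} = \sqrt{q + \sqrt{-3 + 5}} = \sqrt{q + \sqrt{2}}$)
$b{\left(Q \right)} = 0$
$y{\left(v,t \right)} = \sqrt{t^{2} + v^{2}}$
$y{\left(b{\left(1 \right)},11 \right)} h{\left(-21 \right)} = \sqrt{11^{2} + 0^{2}} \sqrt{-21 + \sqrt{2}} = \sqrt{121 + 0} \sqrt{-21 + \sqrt{2}} = \sqrt{121} \sqrt{-21 + \sqrt{2}} = 11 \sqrt{-21 + \sqrt{2}}$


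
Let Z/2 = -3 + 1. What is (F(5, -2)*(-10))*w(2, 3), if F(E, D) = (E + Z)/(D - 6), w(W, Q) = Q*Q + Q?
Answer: 15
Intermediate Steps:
Z = -4 (Z = 2*(-3 + 1) = 2*(-2) = -4)
w(W, Q) = Q + Q² (w(W, Q) = Q² + Q = Q + Q²)
F(E, D) = (-4 + E)/(-6 + D) (F(E, D) = (E - 4)/(D - 6) = (-4 + E)/(-6 + D))
(F(5, -2)*(-10))*w(2, 3) = (((-4 + 5)/(-6 - 2))*(-10))*(3*(1 + 3)) = ((1/(-8))*(-10))*(3*4) = (-⅛*1*(-10))*12 = -⅛*(-10)*12 = (5/4)*12 = 15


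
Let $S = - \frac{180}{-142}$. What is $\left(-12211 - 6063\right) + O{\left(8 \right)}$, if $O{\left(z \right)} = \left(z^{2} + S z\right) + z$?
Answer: $- \frac{1291622}{71} \approx -18192.0$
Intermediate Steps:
$S = \frac{90}{71}$ ($S = \left(-180\right) \left(- \frac{1}{142}\right) = \frac{90}{71} \approx 1.2676$)
$O{\left(z \right)} = z^{2} + \frac{161 z}{71}$ ($O{\left(z \right)} = \left(z^{2} + \frac{90 z}{71}\right) + z = z^{2} + \frac{161 z}{71}$)
$\left(-12211 - 6063\right) + O{\left(8 \right)} = \left(-12211 - 6063\right) + \frac{1}{71} \cdot 8 \left(161 + 71 \cdot 8\right) = -18274 + \frac{1}{71} \cdot 8 \left(161 + 568\right) = -18274 + \frac{1}{71} \cdot 8 \cdot 729 = -18274 + \frac{5832}{71} = - \frac{1291622}{71}$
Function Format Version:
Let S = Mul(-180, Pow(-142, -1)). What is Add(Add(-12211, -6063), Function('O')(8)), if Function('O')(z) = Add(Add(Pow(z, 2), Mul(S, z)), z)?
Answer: Rational(-1291622, 71) ≈ -18192.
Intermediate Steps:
S = Rational(90, 71) (S = Mul(-180, Rational(-1, 142)) = Rational(90, 71) ≈ 1.2676)
Function('O')(z) = Add(Pow(z, 2), Mul(Rational(161, 71), z)) (Function('O')(z) = Add(Add(Pow(z, 2), Mul(Rational(90, 71), z)), z) = Add(Pow(z, 2), Mul(Rational(161, 71), z)))
Add(Add(-12211, -6063), Function('O')(8)) = Add(Add(-12211, -6063), Mul(Rational(1, 71), 8, Add(161, Mul(71, 8)))) = Add(-18274, Mul(Rational(1, 71), 8, Add(161, 568))) = Add(-18274, Mul(Rational(1, 71), 8, 729)) = Add(-18274, Rational(5832, 71)) = Rational(-1291622, 71)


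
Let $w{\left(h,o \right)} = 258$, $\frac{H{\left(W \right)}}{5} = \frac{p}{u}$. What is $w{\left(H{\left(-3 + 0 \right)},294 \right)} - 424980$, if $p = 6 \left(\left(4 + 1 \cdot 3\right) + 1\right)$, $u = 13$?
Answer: $-424722$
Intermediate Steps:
$p = 48$ ($p = 6 \left(\left(4 + 3\right) + 1\right) = 6 \left(7 + 1\right) = 6 \cdot 8 = 48$)
$H{\left(W \right)} = \frac{240}{13}$ ($H{\left(W \right)} = 5 \cdot \frac{48}{13} = \frac{240}{13}$)
$w{\left(H{\left(-3 + 0 \right)},294 \right)} - 424980 = 258 - 424980 = -424722$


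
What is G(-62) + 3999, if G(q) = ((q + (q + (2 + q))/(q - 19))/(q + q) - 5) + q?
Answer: 9874477/2511 ≈ 3932.5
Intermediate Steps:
G(q) = -5 + q + (q + (2 + 2*q)/(-19 + q))/(2*q) (G(q) = ((q + (2 + 2*q)/(-19 + q))/((2*q)) - 5) + q = ((q + (2 + 2*q)/(-19 + q))*(1/(2*q)) - 5) + q = ((q + (2 + 2*q)/(-19 + q))/(2*q) - 5) + q = (-5 + (q + (2 + 2*q)/(-19 + q))/(2*q)) + q = -5 + q + (q + (2 + 2*q)/(-19 + q))/(2*q))
G(-62) + 3999 = (1/2)*(2 - 47*(-62)**2 + 2*(-62)**3 + 173*(-62))/(-62*(-19 - 62)) + 3999 = (1/2)*(-1/62)*(2 - 47*3844 + 2*(-238328) - 10726)/(-81) + 3999 = (1/2)*(-1/62)*(-1/81)*(2 - 180668 - 476656 - 10726) + 3999 = (1/2)*(-1/62)*(-1/81)*(-668048) + 3999 = -167012/2511 + 3999 = 9874477/2511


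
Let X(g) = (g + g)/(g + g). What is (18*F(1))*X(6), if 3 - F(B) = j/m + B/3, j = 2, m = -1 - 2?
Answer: 60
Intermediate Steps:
X(g) = 1 (X(g) = (2*g)/((2*g)) = (2*g)*(1/(2*g)) = 1)
m = -3
F(B) = 11/3 - B/3 (F(B) = 3 - (2/(-3) + B/3) = 3 - (2*(-1/3) + B*(1/3)) = 3 - (-2/3 + B/3) = 3 + (2/3 - B/3) = 11/3 - B/3)
(18*F(1))*X(6) = (18*(11/3 - 1/3*1))*1 = (18*(11/3 - 1/3))*1 = (18*(10/3))*1 = 60*1 = 60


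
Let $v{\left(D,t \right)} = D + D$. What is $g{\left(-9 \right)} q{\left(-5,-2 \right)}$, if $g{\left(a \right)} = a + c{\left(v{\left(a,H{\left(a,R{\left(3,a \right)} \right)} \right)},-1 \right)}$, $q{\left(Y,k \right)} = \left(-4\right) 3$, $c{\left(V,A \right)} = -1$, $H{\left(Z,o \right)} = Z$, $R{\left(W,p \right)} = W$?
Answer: $120$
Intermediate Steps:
$v{\left(D,t \right)} = 2 D$
$q{\left(Y,k \right)} = -12$
$g{\left(a \right)} = -1 + a$ ($g{\left(a \right)} = a - 1 = -1 + a$)
$g{\left(-9 \right)} q{\left(-5,-2 \right)} = \left(-1 - 9\right) \left(-12\right) = \left(-10\right) \left(-12\right) = 120$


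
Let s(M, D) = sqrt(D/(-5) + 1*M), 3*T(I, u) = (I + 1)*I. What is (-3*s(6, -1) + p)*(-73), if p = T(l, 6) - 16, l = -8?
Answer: -584/3 + 219*sqrt(155)/5 ≈ 350.64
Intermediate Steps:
T(I, u) = I*(1 + I)/3 (T(I, u) = ((I + 1)*I)/3 = ((1 + I)*I)/3 = (I*(1 + I))/3 = I*(1 + I)/3)
s(M, D) = sqrt(M - D/5) (s(M, D) = sqrt(D*(-1/5) + M) = sqrt(-D/5 + M) = sqrt(M - D/5))
p = 8/3 (p = (1/3)*(-8)*(1 - 8) - 16 = (1/3)*(-8)*(-7) - 16 = 56/3 - 16 = 8/3 ≈ 2.6667)
(-3*s(6, -1) + p)*(-73) = (-3*sqrt(-5*(-1) + 25*6)/5 + 8/3)*(-73) = (-3*sqrt(5 + 150)/5 + 8/3)*(-73) = (-3*sqrt(155)/5 + 8/3)*(-73) = (8/3 - 3*sqrt(155)/5)*(-73) = -584/3 + 219*sqrt(155)/5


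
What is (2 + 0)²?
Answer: 4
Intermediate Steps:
(2 + 0)² = 2² = 4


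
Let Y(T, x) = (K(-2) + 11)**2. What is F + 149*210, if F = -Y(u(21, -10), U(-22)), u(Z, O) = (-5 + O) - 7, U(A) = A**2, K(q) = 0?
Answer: 31169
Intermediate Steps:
u(Z, O) = -12 + O
Y(T, x) = 121 (Y(T, x) = (0 + 11)**2 = 11**2 = 121)
F = -121 (F = -1*121 = -121)
F + 149*210 = -121 + 149*210 = -121 + 31290 = 31169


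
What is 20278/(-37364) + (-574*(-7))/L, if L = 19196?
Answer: -14945496/44827459 ≈ -0.33340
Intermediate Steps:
20278/(-37364) + (-574*(-7))/L = 20278/(-37364) - 574*(-7)/19196 = 20278*(-1/37364) + 4018*(1/19196) = -10139/18682 + 2009/9598 = -14945496/44827459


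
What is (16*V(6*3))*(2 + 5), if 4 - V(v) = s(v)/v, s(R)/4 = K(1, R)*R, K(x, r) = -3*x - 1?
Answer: 2240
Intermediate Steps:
K(x, r) = -1 - 3*x
s(R) = -16*R (s(R) = 4*((-1 - 3*1)*R) = 4*((-1 - 3)*R) = 4*(-4*R) = -16*R)
V(v) = 20 (V(v) = 4 - (-16*v)/v = 4 - 1*(-16) = 4 + 16 = 20)
(16*V(6*3))*(2 + 5) = (16*20)*(2 + 5) = 320*7 = 2240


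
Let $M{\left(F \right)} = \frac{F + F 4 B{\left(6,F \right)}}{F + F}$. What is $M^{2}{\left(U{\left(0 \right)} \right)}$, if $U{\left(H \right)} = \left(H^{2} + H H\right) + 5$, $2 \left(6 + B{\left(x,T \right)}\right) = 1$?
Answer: $\frac{441}{4} \approx 110.25$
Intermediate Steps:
$B{\left(x,T \right)} = - \frac{11}{2}$ ($B{\left(x,T \right)} = -6 + \frac{1}{2} \cdot 1 = -6 + \frac{1}{2} = - \frac{11}{2}$)
$U{\left(H \right)} = 5 + 2 H^{2}$ ($U{\left(H \right)} = \left(H^{2} + H^{2}\right) + 5 = 2 H^{2} + 5 = 5 + 2 H^{2}$)
$M{\left(F \right)} = - \frac{21}{2}$ ($M{\left(F \right)} = \frac{F + F 4 \left(- \frac{11}{2}\right)}{F + F} = \frac{F + 4 F \left(- \frac{11}{2}\right)}{2 F} = \left(F - 22 F\right) \frac{1}{2 F} = - 21 F \frac{1}{2 F} = - \frac{21}{2}$)
$M^{2}{\left(U{\left(0 \right)} \right)} = \left(- \frac{21}{2}\right)^{2} = \frac{441}{4}$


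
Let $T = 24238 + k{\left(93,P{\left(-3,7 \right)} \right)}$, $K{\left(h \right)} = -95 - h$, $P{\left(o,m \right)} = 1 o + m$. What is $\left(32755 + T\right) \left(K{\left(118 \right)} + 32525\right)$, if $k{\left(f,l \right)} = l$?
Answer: $1841687064$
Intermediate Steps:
$P{\left(o,m \right)} = m + o$ ($P{\left(o,m \right)} = o + m = m + o$)
$T = 24242$ ($T = 24238 + \left(7 - 3\right) = 24238 + 4 = 24242$)
$\left(32755 + T\right) \left(K{\left(118 \right)} + 32525\right) = \left(32755 + 24242\right) \left(\left(-95 - 118\right) + 32525\right) = 56997 \left(\left(-95 - 118\right) + 32525\right) = 56997 \left(-213 + 32525\right) = 56997 \cdot 32312 = 1841687064$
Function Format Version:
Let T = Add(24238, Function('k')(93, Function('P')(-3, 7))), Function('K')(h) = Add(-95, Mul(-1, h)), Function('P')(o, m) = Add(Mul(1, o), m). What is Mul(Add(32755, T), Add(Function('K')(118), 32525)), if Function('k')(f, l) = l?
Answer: 1841687064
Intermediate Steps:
Function('P')(o, m) = Add(m, o) (Function('P')(o, m) = Add(o, m) = Add(m, o))
T = 24242 (T = Add(24238, Add(7, -3)) = Add(24238, 4) = 24242)
Mul(Add(32755, T), Add(Function('K')(118), 32525)) = Mul(Add(32755, 24242), Add(Add(-95, Mul(-1, 118)), 32525)) = Mul(56997, Add(Add(-95, -118), 32525)) = Mul(56997, Add(-213, 32525)) = Mul(56997, 32312) = 1841687064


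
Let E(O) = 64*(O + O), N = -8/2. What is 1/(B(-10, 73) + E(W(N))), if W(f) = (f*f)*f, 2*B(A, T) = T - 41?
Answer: -1/8176 ≈ -0.00012231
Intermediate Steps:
N = -4 (N = -8*½ = -4)
B(A, T) = -41/2 + T/2 (B(A, T) = (T - 41)/2 = (-41 + T)/2 = -41/2 + T/2)
W(f) = f³ (W(f) = f²*f = f³)
E(O) = 128*O (E(O) = 64*(2*O) = 128*O)
1/(B(-10, 73) + E(W(N))) = 1/((-41/2 + (½)*73) + 128*(-4)³) = 1/((-41/2 + 73/2) + 128*(-64)) = 1/(16 - 8192) = 1/(-8176) = -1/8176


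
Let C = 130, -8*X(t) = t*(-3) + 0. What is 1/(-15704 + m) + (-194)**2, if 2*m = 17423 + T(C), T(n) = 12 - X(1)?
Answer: 4207215516/111787 ≈ 37636.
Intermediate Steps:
X(t) = 3*t/8 (X(t) = -(t*(-3) + 0)/8 = -(-3*t + 0)/8 = -(-3)*t/8 = 3*t/8)
T(n) = 93/8 (T(n) = 12 - 3/8 = 93/8)
m = 139477/16 (m = (17423 + 93/8)/2 = (1/2)*(139477/8) = 139477/16 ≈ 8717.3)
1/(-15704 + m) + (-194)**2 = 1/(-15704 + 139477/16) + (-194)**2 = 1/(-111787/16) + 37636 = -16/111787 + 37636 = 4207215516/111787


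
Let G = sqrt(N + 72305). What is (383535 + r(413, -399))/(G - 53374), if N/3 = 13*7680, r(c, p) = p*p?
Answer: -28967991264/2848412051 - 2713680*sqrt(14873)/2848412051 ≈ -10.286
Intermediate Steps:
r(c, p) = p**2
N = 299520 (N = 3*(13*7680) = 3*99840 = 299520)
G = 5*sqrt(14873) (G = sqrt(299520 + 72305) = sqrt(371825) = 5*sqrt(14873) ≈ 609.77)
(383535 + r(413, -399))/(G - 53374) = (383535 + (-399)**2)/(5*sqrt(14873) - 53374) = (383535 + 159201)/(-53374 + 5*sqrt(14873)) = 542736/(-53374 + 5*sqrt(14873))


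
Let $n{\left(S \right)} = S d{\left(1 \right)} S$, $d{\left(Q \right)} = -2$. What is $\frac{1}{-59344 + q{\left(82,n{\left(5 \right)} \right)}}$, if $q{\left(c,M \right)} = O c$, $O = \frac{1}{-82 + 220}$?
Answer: $- \frac{69}{4094695} \approx -1.6851 \cdot 10^{-5}$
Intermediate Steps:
$O = \frac{1}{138} \approx 0.0072464$
$n{\left(S \right)} = - 2 S^{2}$ ($n{\left(S \right)} = S \left(-2\right) S = - 2 S S = - 2 S^{2}$)
$q{\left(c,M \right)} = \frac{c}{138}$
$\frac{1}{-59344 + q{\left(82,n{\left(5 \right)} \right)}} = \frac{1}{-59344 + \frac{1}{138} \cdot 82} = \frac{1}{-59344 + \frac{41}{69}} = \frac{1}{- \frac{4094695}{69}} = - \frac{69}{4094695}$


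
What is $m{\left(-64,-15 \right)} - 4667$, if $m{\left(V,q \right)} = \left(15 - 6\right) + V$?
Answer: $-4722$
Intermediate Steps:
$m{\left(V,q \right)} = 9 + V$
$m{\left(-64,-15 \right)} - 4667 = \left(9 - 64\right) - 4667 = -55 - 4667 = -4722$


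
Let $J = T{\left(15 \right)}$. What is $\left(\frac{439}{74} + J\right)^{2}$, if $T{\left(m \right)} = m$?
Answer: $\frac{2399401}{5476} \approx 438.17$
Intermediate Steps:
$J = 15$
$\left(\frac{439}{74} + J\right)^{2} = \left(\frac{439}{74} + 15\right)^{2} = \left(\frac{1549}{74}\right)^{2} = \frac{2399401}{5476}$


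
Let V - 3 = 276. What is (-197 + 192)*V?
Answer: -1395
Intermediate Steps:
V = 279 (V = 3 + 276 = 279)
(-197 + 192)*V = (-197 + 192)*279 = -5*279 = -1395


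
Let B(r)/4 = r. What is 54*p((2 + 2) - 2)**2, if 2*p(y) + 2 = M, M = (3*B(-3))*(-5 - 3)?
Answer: 1104246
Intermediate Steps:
B(r) = 4*r
M = 288 (M = (3*(4*(-3)))*(-5 - 3) = (3*(-12))*(-8) = -36*(-8) = 288)
p(y) = 143 (p(y) = -1 + (1/2)*288 = -1 + 144 = 143)
54*p((2 + 2) - 2)**2 = 54*143**2 = 54*20449 = 1104246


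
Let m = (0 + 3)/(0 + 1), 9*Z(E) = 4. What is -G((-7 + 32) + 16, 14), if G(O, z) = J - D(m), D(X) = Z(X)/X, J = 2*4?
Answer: -212/27 ≈ -7.8519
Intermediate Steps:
Z(E) = 4/9 (Z(E) = (⅑)*4 = 4/9)
m = 3 (m = 3/1 = 3*1 = 3)
J = 8
D(X) = 4/(9*X)
G(O, z) = 212/27 (G(O, z) = 8 - 4/(9*3) = 8 - 1*4/27 = 8 - 4/27 = 212/27)
-G((-7 + 32) + 16, 14) = -1*212/27 = -212/27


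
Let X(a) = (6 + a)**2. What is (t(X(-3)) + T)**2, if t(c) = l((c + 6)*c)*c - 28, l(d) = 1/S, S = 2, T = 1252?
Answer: 6036849/4 ≈ 1.5092e+6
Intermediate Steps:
l(d) = 1/2
t(c) = -28 + c/2 (t(c) = c/2 - 28 = -28 + c/2)
(t(X(-3)) + T)**2 = ((-28 + (6 - 3)**2/2) + 1252)**2 = ((-28 + (1/2)*3**2) + 1252)**2 = ((-28 + (1/2)*9) + 1252)**2 = ((-28 + 9/2) + 1252)**2 = (-47/2 + 1252)**2 = (2457/2)**2 = 6036849/4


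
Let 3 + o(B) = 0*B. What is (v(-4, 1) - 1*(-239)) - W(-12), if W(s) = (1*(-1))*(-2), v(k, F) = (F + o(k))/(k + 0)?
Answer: 475/2 ≈ 237.50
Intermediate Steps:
o(B) = -3 (o(B) = -3 + 0*B = -3 + 0 = -3)
v(k, F) = (-3 + F)/k (v(k, F) = (F - 3)/(k + 0) = (-3 + F)/k)
W(s) = 2 (W(s) = -1*(-2) = 2)
(v(-4, 1) - 1*(-239)) - W(-12) = ((-3 + 1)/(-4) - 1*(-239)) - 1*2 = (-¼*(-2) + 239) - 2 = (½ + 239) - 2 = 479/2 - 2 = 475/2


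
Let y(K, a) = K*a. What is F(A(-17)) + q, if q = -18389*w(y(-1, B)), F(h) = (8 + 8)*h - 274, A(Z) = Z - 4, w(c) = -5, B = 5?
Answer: 91335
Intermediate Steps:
A(Z) = -4 + Z
F(h) = -274 + 16*h (F(h) = 16*h - 274 = -274 + 16*h)
q = 91945 (q = -18389*(-5) = 91945)
F(A(-17)) + q = (-274 + 16*(-4 - 17)) + 91945 = (-274 + 16*(-21)) + 91945 = (-274 - 336) + 91945 = -610 + 91945 = 91335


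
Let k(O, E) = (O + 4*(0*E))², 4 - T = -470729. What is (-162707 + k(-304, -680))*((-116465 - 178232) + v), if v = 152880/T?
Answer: 3250336675142037/156911 ≈ 2.0715e+10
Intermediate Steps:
T = 470733 (T = 4 - 1*(-470729) = 4 + 470729 = 470733)
k(O, E) = O² (k(O, E) = (O + 4*0)² = (O + 0)² = O²)
v = 50960/156911 (v = 152880/470733 = 152880*(1/470733) = 50960/156911 ≈ 0.32477)
(-162707 + k(-304, -680))*((-116465 - 178232) + v) = (-162707 + (-304)²)*((-116465 - 178232) + 50960/156911) = (-162707 + 92416)*(-294697 + 50960/156911) = -70291*(-46241150007/156911) = 3250336675142037/156911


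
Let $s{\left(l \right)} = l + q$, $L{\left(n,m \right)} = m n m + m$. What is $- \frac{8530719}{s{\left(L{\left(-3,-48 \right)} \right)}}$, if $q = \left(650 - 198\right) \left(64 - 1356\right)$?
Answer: $\frac{8530719}{590944} \approx 14.436$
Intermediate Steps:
$L{\left(n,m \right)} = m + n m^{2}$ ($L{\left(n,m \right)} = n m^{2} + m = m + n m^{2}$)
$q = -583984$ ($q = 452 \left(-1292\right) = -583984$)
$s{\left(l \right)} = -583984 + l$ ($s{\left(l \right)} = l - 583984 = -583984 + l$)
$- \frac{8530719}{s{\left(L{\left(-3,-48 \right)} \right)}} = - \frac{8530719}{-583984 - 48 \left(1 - -144\right)} = - \frac{8530719}{-583984 - 48 \left(1 + 144\right)} = - \frac{8530719}{-583984 - 6960} = - \frac{8530719}{-590944} = \left(-8530719\right) \left(- \frac{1}{590944}\right) = \frac{8530719}{590944}$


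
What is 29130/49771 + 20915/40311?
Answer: 2215219895/2006318781 ≈ 1.1041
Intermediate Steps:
29130/49771 + 20915/40311 = 2215219895/2006318781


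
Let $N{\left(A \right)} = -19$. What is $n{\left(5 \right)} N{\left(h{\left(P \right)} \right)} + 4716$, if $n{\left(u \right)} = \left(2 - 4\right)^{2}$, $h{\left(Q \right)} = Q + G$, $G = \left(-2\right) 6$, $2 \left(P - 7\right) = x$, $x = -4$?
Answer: $4640$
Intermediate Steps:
$P = 5$ ($P = 7 + \frac{1}{2} \left(-4\right) = 7 - 2 = 5$)
$G = -12$
$h{\left(Q \right)} = -12 + Q$ ($h{\left(Q \right)} = Q - 12 = -12 + Q$)
$n{\left(u \right)} = 4$ ($n{\left(u \right)} = \left(-2\right)^{2} = 4$)
$n{\left(5 \right)} N{\left(h{\left(P \right)} \right)} + 4716 = 4 \left(-19\right) + 4716 = -76 + 4716 = 4640$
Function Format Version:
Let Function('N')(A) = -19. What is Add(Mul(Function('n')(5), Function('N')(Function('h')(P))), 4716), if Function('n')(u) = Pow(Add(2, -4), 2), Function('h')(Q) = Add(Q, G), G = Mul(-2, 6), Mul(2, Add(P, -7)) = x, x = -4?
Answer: 4640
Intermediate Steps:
P = 5 (P = Add(7, Mul(Rational(1, 2), -4)) = Add(7, -2) = 5)
G = -12
Function('h')(Q) = Add(-12, Q) (Function('h')(Q) = Add(Q, -12) = Add(-12, Q))
Function('n')(u) = 4 (Function('n')(u) = Pow(-2, 2) = 4)
Add(Mul(Function('n')(5), Function('N')(Function('h')(P))), 4716) = Add(Mul(4, -19), 4716) = Add(-76, 4716) = 4640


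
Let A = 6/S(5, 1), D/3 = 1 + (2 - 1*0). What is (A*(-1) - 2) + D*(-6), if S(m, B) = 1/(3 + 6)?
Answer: -110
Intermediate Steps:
S(m, B) = 1/9
D = 9 (D = 3*(1 + (2 - 1*0)) = 3*(1 + (2 + 0)) = 3*(1 + 2) = 3*3 = 9)
A = 54 (A = 6/(1/9) = 6*9 = 54)
(A*(-1) - 2) + D*(-6) = (54*(-1) - 2) + 9*(-6) = (-54 - 2) - 54 = -56 - 54 = -110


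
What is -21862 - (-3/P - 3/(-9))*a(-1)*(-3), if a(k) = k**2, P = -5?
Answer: -109296/5 ≈ -21859.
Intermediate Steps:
-21862 - (-3/P - 3/(-9))*a(-1)*(-3) = -21862 - (-3/(-5) - 3/(-9))*(-1)**2*(-3) = -21862 - (-3*(-1/5) - 3*(-1/9))*1*(-3) = -21862 - (3/5 + 1/3)*1*(-3) = -21862 - (14/15)*1*(-3) = -21862 - 14*(-3)/15 = -21862 - 1*(-14/5) = -21862 + 14/5 = -109296/5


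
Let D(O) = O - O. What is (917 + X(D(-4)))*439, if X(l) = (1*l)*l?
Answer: 402563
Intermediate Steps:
D(O) = 0
X(l) = l**2 (X(l) = l*l = l**2)
(917 + X(D(-4)))*439 = (917 + 0**2)*439 = (917 + 0)*439 = 917*439 = 402563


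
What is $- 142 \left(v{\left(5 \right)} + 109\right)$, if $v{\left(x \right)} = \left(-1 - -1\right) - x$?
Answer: $-14768$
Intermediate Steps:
$v{\left(x \right)} = - x$ ($v{\left(x \right)} = \left(-1 + 1\right) - x = 0 - x = - x$)
$- 142 \left(v{\left(5 \right)} + 109\right) = - 142 \left(\left(-1\right) 5 + 109\right) = - 142 \left(-5 + 109\right) = \left(-142\right) 104 = -14768$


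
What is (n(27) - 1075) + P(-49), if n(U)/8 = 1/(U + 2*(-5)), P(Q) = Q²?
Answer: 22550/17 ≈ 1326.5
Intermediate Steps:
n(U) = 8/(-10 + U) (n(U) = 8/(U + 2*(-5)) = 8/(U - 10) = 8/(-10 + U))
(n(27) - 1075) + P(-49) = (8/(-10 + 27) - 1075) + (-49)² = (8/17 - 1075) + 2401 = -18267/17 + 2401 = 22550/17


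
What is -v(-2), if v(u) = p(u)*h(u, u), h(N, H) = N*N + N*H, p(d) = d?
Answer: 16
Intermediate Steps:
h(N, H) = N² + H*N
v(u) = 2*u³ (v(u) = u*(u*(u + u)) = u*(u*(2*u)) = u*(2*u²) = 2*u³)
-v(-2) = -2*(-2)³ = -2*(-8) = -1*(-16) = 16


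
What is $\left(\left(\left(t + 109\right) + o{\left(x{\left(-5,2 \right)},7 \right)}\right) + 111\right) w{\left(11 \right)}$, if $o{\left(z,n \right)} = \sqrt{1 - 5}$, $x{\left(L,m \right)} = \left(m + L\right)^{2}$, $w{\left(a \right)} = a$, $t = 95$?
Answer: $3465 + 22 i \approx 3465.0 + 22.0 i$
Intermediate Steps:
$x{\left(L,m \right)} = \left(L + m\right)^{2}$
$o{\left(z,n \right)} = 2 i$ ($o{\left(z,n \right)} = \sqrt{-4} = 2 i$)
$\left(\left(\left(t + 109\right) + o{\left(x{\left(-5,2 \right)},7 \right)}\right) + 111\right) w{\left(11 \right)} = \left(\left(\left(95 + 109\right) + 2 i\right) + 111\right) 11 = \left(\left(204 + 2 i\right) + 111\right) 11 = \left(315 + 2 i\right) 11 = 3465 + 22 i$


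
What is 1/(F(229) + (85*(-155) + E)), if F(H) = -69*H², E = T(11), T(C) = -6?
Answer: -1/3631610 ≈ -2.7536e-7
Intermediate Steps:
E = -6
1/(F(229) + (85*(-155) + E)) = 1/(-69*229² + (85*(-155) - 6)) = 1/(-69*52441 + (-13175 - 6)) = 1/(-3618429 - 13181) = 1/(-3631610) = -1/3631610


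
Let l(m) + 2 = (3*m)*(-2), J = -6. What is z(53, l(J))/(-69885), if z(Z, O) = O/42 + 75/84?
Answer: -143/5870340 ≈ -2.4360e-5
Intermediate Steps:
l(m) = -2 - 6*m (l(m) = -2 + (3*m)*(-2) = -2 - 6*m)
z(Z, O) = 25/28 + O/42 (z(Z, O) = O*(1/42) + 75*(1/84) = O/42 + 25/28 = 25/28 + O/42)
z(53, l(J))/(-69885) = (25/28 + (-2 - 6*(-6))/42)/(-69885) = (25/28 + (-2 + 36)/42)*(-1/69885) = (25/28 + (1/42)*34)*(-1/69885) = (25/28 + 17/21)*(-1/69885) = (143/84)*(-1/69885) = -143/5870340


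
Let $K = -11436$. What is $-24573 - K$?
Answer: $-13137$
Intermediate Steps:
$-24573 - K = -24573 - -11436 = -24573 + 11436 = -13137$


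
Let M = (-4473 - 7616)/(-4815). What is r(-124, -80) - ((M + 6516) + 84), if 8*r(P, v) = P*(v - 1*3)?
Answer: -51193183/9630 ≈ -5316.0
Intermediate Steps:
M = 12089/4815 (M = -12089*(-1/4815) = 12089/4815 ≈ 2.5107)
r(P, v) = P*(-3 + v)/8 (r(P, v) = (P*(v - 1*3))/8 = (P*(v - 3))/8 = (P*(-3 + v))/8 = P*(-3 + v)/8)
r(-124, -80) - ((M + 6516) + 84) = (⅛)*(-124)*(-3 - 80) - ((12089/4815 + 6516) + 84) = (⅛)*(-124)*(-83) - (31386629/4815 + 84) = 2573/2 - 1*31791089/4815 = 2573/2 - 31791089/4815 = -51193183/9630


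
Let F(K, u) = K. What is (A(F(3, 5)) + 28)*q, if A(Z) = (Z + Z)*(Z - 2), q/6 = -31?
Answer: -6324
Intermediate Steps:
q = -186 (q = 6*(-31) = -186)
A(Z) = 2*Z*(-2 + Z) (A(Z) = (2*Z)*(-2 + Z) = 2*Z*(-2 + Z))
(A(F(3, 5)) + 28)*q = (2*3*(-2 + 3) + 28)*(-186) = (2*3*1 + 28)*(-186) = (6 + 28)*(-186) = 34*(-186) = -6324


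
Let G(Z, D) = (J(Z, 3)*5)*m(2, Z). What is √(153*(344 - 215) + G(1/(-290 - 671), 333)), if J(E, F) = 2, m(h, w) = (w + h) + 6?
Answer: √19044127/31 ≈ 140.77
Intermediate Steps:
m(h, w) = 6 + h + w (m(h, w) = (h + w) + 6 = 6 + h + w)
G(Z, D) = 80 + 10*Z (G(Z, D) = (2*5)*(6 + 2 + Z) = 10*(8 + Z) = 80 + 10*Z)
√(153*(344 - 215) + G(1/(-290 - 671), 333)) = √(153*(344 - 215) + (80 + 10/(-290 - 671))) = √(153*129 + (80 + 10/(-961))) = √(19737 + (80 + 10*(-1/961))) = √(19737 + (80 - 10/961)) = √(19737 + 76870/961) = √(19044127/961) = √19044127/31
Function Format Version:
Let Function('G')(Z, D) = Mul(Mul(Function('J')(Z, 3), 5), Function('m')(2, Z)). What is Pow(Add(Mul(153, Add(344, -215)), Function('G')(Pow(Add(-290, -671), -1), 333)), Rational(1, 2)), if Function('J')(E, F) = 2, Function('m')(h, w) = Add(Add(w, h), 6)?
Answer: Mul(Rational(1, 31), Pow(19044127, Rational(1, 2))) ≈ 140.77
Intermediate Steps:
Function('m')(h, w) = Add(6, h, w) (Function('m')(h, w) = Add(Add(h, w), 6) = Add(6, h, w))
Function('G')(Z, D) = Add(80, Mul(10, Z)) (Function('G')(Z, D) = Mul(Mul(2, 5), Add(6, 2, Z)) = Mul(10, Add(8, Z)) = Add(80, Mul(10, Z)))
Pow(Add(Mul(153, Add(344, -215)), Function('G')(Pow(Add(-290, -671), -1), 333)), Rational(1, 2)) = Pow(Add(Mul(153, Add(344, -215)), Add(80, Mul(10, Pow(Add(-290, -671), -1)))), Rational(1, 2)) = Pow(Add(Mul(153, 129), Add(80, Mul(10, Pow(-961, -1)))), Rational(1, 2)) = Pow(Add(19737, Add(80, Mul(10, Rational(-1, 961)))), Rational(1, 2)) = Pow(Add(19737, Add(80, Rational(-10, 961))), Rational(1, 2)) = Pow(Add(19737, Rational(76870, 961)), Rational(1, 2)) = Pow(Rational(19044127, 961), Rational(1, 2)) = Mul(Rational(1, 31), Pow(19044127, Rational(1, 2)))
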